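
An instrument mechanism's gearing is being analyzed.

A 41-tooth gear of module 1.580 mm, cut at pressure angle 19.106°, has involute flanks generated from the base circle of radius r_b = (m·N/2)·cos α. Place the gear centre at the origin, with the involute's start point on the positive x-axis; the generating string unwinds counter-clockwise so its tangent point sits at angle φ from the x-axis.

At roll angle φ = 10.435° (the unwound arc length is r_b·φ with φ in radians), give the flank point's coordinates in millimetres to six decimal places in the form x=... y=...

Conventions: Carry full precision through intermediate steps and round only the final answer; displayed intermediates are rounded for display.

x=31.109174 y=0.061426

recognized (one wheel, involute flank): single-mesh tooth geometry, m = 1.580, N = 41
pitch radius r_p = m·N/2 = 1.580·41/2 = 32.390000
base radius r_b = r_p·cos α = 32.390000·cos 19.106° = 30.605785
roll angle φ = 10.435° = 0.18212511 rad
x = r_b·(cos φ + φ·sin φ) = 31.109174
y = r_b·(sin φ − φ·cos φ) = 0.061426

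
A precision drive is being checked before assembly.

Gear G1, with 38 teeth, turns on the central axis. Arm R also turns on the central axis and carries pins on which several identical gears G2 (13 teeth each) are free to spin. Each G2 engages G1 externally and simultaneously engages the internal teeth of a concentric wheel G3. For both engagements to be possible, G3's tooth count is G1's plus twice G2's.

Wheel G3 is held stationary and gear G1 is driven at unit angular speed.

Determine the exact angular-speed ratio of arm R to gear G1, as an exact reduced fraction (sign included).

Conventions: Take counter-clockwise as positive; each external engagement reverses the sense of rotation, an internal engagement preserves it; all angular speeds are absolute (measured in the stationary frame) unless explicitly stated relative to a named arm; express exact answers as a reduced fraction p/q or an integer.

planetary set (38T centre, 13T on arm, 64T internal) — Willis relation
ring teeth: 38 + 2·13 = 64
38(ω_sun−ω_arm) = −64(ω_ring−ω_arm),  ω_ring = 0, ω_sun = 1
38(1−ω_arm) = −64(0−ω_arm)  ⇒  102·ω_arm = 38  ⇒  ω_arm = 19/51
ω_out/ω_in = 19/51

19/51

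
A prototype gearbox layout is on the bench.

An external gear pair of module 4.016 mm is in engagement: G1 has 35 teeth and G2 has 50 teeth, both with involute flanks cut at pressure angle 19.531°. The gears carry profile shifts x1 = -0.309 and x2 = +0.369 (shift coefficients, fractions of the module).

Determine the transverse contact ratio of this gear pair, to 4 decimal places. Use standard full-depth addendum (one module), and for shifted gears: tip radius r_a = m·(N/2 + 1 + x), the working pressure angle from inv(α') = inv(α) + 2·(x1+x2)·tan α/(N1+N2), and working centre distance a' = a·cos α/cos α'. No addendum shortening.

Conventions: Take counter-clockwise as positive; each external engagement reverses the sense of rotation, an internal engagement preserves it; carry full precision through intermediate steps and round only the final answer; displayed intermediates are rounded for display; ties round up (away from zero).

1.7319

recognized (one external pair, fixed centres): single-mesh tooth geometry, m = 4.016, N1 = 35, N2 = 50
base radii: r_b1 = 66.236141, r_b2 = 94.623059
tip radii: r_a1 = 73.055056, r_a2 = 105.897904
inv(α') = inv(19.531°) + 2·(-0.309+0.369)·tan α/(35+50) = 0.01434812  ⇒  α' = 19.75621°
a' = a·cos α / cos α' = 170.6800·cos 19.531°/cos 19.75621° = 170.919630
action lengths: √(r_a1²−r_b1²) = 30.819066, √(r_a2²−r_b2²) = 47.548321
base pitch p_b = π·m·cos α = 11.890684
CR = (30.819066 + 47.548321 − 170.919630·sin 19.75621°)/11.890684 = 1.731891
contact ratio ≈ 1.7319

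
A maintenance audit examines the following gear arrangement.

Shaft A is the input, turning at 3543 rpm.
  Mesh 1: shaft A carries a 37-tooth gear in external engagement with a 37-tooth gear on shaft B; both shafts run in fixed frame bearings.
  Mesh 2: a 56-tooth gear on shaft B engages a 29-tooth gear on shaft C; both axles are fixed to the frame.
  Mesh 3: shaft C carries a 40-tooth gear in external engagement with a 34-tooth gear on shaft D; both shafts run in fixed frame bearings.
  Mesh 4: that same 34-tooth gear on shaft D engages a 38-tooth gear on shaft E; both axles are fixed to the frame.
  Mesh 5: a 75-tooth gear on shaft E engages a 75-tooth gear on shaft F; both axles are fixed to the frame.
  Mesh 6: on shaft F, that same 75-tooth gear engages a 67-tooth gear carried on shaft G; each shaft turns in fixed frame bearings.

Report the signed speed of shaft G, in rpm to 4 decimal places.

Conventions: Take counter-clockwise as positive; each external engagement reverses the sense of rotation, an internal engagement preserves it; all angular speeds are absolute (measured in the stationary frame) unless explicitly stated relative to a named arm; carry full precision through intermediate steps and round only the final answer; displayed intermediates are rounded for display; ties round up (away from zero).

class = fixed-axis compound train [6 meshes; 6 ratios multiply, 6 sense flips]
mesh 1 [37T→37T]: ω = 3543.0000×37/37 = 3543.0000 rpm, sense flips to −
mesh 2 [56T→29T]: ω = 3543.0000×56/29 = 6841.6552 rpm, sense flips to +
mesh 3 [40T→34T]: ω = 6841.6552×40/34 = 8049.0061 rpm, sense flips to −
mesh 4 [34T→38T]: ω = 8049.0061×34/38 = 7201.7423 rpm, sense flips to +
mesh 5 [75T→75T]: ω = 7201.7423×75/75 = 7201.7423 rpm, sense flips to −
mesh 6 [75T→67T]: ω = 7201.7423×75/67 = 8061.6518 rpm, sense flips to +
signed output speed = +8061.6518 rpm

+8061.6518 rpm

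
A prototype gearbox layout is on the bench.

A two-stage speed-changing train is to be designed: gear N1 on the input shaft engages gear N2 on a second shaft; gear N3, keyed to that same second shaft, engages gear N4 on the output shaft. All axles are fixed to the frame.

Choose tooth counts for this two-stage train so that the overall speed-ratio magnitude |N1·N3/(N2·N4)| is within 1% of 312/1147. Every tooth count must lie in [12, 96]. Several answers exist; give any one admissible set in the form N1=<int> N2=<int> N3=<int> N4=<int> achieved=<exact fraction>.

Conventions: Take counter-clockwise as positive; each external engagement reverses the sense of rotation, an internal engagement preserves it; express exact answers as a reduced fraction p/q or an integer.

topology: fixed-axis compound train — 2 stages, target 312/1147
target = 312/1147 in lowest terms: an exact hit needs N1·N3 = k·312 and N2·N4 = k·1147 for one integer k, every count in [12, 96]; additionally prefer no 1:1 stage (N1 ≠ N2, N3 ≠ N4)
k = 1: N1·N3 = 312 = 12·26, N2·N4 = 1147 = 31·37
achieved = 12·26/(31·37) = 312/1147; |achieved − target| = 0 ≤ 78/28675 ✓

N1=12 N2=31 N3=26 N4=37 achieved=312/1147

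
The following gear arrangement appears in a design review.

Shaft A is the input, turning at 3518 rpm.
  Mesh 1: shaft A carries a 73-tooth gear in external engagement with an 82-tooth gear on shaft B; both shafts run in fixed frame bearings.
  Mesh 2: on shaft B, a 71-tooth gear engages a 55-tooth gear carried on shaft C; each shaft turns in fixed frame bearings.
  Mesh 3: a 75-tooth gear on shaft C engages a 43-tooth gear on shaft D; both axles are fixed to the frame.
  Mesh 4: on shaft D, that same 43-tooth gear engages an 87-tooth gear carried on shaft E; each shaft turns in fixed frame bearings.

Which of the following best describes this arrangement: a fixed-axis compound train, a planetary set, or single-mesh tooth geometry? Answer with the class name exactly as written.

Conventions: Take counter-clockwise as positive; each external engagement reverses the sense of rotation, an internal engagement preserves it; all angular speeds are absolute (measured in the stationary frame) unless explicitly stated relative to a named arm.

fixed-axis compound train

recognized (5 fixed axles, 4 meshes): fixed-axis compound train
classification: fixed-axis compound train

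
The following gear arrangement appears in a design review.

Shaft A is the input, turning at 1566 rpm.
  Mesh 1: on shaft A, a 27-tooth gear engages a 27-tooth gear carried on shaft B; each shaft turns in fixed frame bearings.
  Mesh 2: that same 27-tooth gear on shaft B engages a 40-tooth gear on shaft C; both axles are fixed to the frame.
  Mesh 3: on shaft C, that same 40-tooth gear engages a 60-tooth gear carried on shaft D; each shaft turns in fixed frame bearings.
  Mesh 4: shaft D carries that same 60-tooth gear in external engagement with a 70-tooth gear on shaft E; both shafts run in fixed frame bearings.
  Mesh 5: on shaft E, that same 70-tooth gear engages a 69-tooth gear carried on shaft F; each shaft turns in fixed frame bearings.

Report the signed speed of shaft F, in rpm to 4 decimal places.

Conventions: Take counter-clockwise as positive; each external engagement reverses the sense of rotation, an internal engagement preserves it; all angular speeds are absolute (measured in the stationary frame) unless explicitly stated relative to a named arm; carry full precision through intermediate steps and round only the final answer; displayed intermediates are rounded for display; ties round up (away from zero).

-612.7826 rpm

topology: fixed-axis compound train — 5 meshes, A→F
mesh 1 [27T→27T]: ω = 1566.0000×27/27 = 1566.0000 rpm, sense flips to −
mesh 2 [27T→40T]: ω = 1566.0000×27/40 = 1057.0500 rpm, sense flips to +
mesh 3 [40T→60T]: ω = 1057.0500×40/60 = 704.7000 rpm, sense flips to −
mesh 4 [60T→70T]: ω = 704.7000×60/70 = 604.0286 rpm, sense flips to +
mesh 5 [70T→69T]: ω = 604.0286×70/69 = 612.7826 rpm, sense flips to −
signed output speed = -612.7826 rpm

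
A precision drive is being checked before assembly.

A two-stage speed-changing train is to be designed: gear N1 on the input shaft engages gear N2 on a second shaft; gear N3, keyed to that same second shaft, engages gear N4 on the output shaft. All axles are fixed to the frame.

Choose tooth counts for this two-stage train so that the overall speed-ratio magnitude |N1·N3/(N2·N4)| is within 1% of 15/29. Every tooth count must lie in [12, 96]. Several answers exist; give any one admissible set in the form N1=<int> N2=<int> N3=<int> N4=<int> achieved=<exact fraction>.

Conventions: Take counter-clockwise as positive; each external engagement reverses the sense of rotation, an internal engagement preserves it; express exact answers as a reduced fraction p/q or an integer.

N1=12 N2=29 N3=15 N4=12 achieved=15/29

class = fixed-axis compound train [2-stage, 15/29 wanted]
target = 15/29 in lowest terms: an exact hit needs N1·N3 = k·15 and N2·N4 = k·29 for one integer k, every count in [12, 96]; additionally prefer no 1:1 stage (N1 ≠ N2, N3 ≠ N4)
k = 1…11: no 1:1-free in-range split of k·15 and k·29 into factor pairs; take k = 12
k = 12: N1·N3 = 180 = 12·15, N2·N4 = 348 = 29·12
achieved = 12·15/(29·12) = 15/29; |achieved − target| = 0 ≤ 3/580 ✓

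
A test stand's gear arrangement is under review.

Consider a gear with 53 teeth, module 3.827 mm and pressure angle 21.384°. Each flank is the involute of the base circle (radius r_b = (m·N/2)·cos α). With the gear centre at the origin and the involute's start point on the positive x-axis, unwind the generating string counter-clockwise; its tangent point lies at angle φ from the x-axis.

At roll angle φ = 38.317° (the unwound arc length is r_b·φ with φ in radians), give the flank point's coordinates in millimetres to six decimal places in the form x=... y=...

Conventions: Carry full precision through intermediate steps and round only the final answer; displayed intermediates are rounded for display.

x=113.247891 y=9.000443

single-mesh involute tooth geometry (53T wheel at module 3.827)
pitch radius r_p = m·N/2 = 3.827·53/2 = 101.415500
base radius r_b = r_p·cos α = 101.415500·cos 21.384° = 94.433821
roll angle φ = 38.317° = 0.66875781 rad
x = r_b·(cos φ + φ·sin φ) = 113.247891
y = r_b·(sin φ − φ·cos φ) = 9.000443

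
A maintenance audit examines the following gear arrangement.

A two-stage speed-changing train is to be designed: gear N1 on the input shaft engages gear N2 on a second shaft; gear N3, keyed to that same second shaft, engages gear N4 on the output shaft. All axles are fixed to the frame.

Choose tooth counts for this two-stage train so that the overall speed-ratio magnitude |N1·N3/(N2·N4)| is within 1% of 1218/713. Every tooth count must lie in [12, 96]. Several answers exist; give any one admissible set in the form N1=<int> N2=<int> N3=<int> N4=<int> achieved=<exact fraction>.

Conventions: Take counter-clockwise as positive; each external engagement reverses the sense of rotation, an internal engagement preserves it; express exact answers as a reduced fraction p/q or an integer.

N1=14 N2=23 N3=87 N4=31 achieved=1218/713

topology: fixed-axis compound train — 2 stages, target 1218/713
target = 1218/713 in lowest terms: an exact hit needs N1·N3 = k·1218 and N2·N4 = k·713 for one integer k, every count in [12, 96]; additionally prefer no 1:1 stage (N1 ≠ N2, N3 ≠ N4)
k = 1: N1·N3 = 1218 = 14·87, N2·N4 = 713 = 23·31
achieved = 14·87/(23·31) = 1218/713; |achieved − target| = 0 ≤ 609/35650 ✓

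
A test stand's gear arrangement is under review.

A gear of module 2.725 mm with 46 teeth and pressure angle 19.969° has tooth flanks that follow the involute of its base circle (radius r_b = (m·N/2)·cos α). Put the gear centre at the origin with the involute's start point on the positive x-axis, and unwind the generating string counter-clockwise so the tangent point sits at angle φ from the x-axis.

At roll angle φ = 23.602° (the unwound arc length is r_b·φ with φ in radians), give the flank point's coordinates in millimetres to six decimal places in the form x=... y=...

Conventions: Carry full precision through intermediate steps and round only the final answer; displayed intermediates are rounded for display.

x=63.694698 y=1.349384

topology: single-mesh involute geometry — m = 2.725, N = 46
pitch radius r_p = m·N/2 = 2.725·46/2 = 62.675000
base radius r_b = r_p·cos α = 62.675000·cos 19.969° = 58.906824
roll angle φ = 23.602° = 0.41193261 rad
x = r_b·(cos φ + φ·sin φ) = 63.694698
y = r_b·(sin φ − φ·cos φ) = 1.349384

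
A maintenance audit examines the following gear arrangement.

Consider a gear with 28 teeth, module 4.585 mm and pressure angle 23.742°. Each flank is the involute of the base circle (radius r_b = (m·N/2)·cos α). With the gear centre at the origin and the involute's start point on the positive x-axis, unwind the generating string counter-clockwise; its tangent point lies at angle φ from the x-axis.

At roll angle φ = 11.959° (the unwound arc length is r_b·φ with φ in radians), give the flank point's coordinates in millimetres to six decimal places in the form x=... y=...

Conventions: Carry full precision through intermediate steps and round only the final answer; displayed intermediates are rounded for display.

x=60.023451 y=0.177323

topology: single-mesh involute geometry — m = 4.585, N = 28
pitch radius r_p = m·N/2 = 4.585·28/2 = 64.190000
base radius r_b = r_p·cos α = 64.190000·cos 23.742° = 58.757453
roll angle φ = 11.959° = 0.20872393 rad
x = r_b·(cos φ + φ·sin φ) = 60.023451
y = r_b·(sin φ − φ·cos φ) = 0.177323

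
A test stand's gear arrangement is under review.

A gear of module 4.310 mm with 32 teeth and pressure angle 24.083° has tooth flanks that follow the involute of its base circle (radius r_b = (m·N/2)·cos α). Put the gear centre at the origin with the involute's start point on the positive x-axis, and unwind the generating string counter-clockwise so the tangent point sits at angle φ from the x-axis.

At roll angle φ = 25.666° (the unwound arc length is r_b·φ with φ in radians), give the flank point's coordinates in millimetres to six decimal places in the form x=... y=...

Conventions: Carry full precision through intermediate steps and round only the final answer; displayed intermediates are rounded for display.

x=68.960694 y=1.848810

recognized (one wheel, involute flank): single-mesh tooth geometry, m = 4.310, N = 32
pitch radius r_p = m·N/2 = 4.310·32/2 = 68.960000
base radius r_b = r_p·cos α = 68.960000·cos 24.083° = 62.957397
roll angle φ = 25.666° = 0.44795621 rad
x = r_b·(cos φ + φ·sin φ) = 68.960694
y = r_b·(sin φ − φ·cos φ) = 1.848810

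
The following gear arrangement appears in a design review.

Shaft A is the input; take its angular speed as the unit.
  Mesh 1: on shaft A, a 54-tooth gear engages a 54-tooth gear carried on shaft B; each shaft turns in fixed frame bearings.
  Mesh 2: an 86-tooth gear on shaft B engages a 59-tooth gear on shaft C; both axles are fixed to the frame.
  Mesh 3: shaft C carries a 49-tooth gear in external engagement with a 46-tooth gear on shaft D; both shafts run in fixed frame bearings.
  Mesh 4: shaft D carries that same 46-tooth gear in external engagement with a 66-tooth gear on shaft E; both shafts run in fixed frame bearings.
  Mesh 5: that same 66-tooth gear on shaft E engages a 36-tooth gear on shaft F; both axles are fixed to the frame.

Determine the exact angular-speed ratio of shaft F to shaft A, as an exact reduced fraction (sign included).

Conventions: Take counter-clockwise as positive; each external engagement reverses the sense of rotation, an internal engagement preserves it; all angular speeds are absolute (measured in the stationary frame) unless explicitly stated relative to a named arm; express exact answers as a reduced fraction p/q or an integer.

class = fixed-axis compound train [5 meshes; 5 ratios multiply, 5 sense flips]
mesh 1 [54T→54T]: running ratio 1, sense −
mesh 2 [86T→59T]: running ratio 86/59, sense +
mesh 3 [49T→46T]: running ratio 2107/1357, sense −
mesh 4 [46T→66T]: running ratio 2107/1947, sense +
mesh 5 [66T→36T]: running ratio 2107/1062, sense −
ω_out/ω_in = -2107/1062

-2107/1062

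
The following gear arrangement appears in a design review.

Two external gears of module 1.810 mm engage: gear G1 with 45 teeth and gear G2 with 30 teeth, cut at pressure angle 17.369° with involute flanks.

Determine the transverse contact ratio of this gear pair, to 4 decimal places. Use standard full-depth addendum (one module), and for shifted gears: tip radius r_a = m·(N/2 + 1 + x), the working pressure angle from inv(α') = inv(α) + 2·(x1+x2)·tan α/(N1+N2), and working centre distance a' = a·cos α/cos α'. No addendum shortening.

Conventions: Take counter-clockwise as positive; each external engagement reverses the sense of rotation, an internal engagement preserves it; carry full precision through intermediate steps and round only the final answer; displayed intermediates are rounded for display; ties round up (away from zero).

1.8329

single-mesh involute tooth geometry (45T engaging 30T at module 1.810)
base radii: r_b1 = 38.868021, r_b2 = 25.912014
tip radii: r_a1 = 42.535000, r_a2 = 28.960000
no profile shift: α' = α, a' = a
action lengths: √(r_a1²−r_b1²) = 17.277245, √(r_a2²−r_b2²) = 12.932484
base pitch p_b = π·m·cos α = 5.427000
CR = (17.277245 + 12.932484 − 67.875000·sin 17.36900°)/5.427000 = 1.832943
contact ratio ≈ 1.8329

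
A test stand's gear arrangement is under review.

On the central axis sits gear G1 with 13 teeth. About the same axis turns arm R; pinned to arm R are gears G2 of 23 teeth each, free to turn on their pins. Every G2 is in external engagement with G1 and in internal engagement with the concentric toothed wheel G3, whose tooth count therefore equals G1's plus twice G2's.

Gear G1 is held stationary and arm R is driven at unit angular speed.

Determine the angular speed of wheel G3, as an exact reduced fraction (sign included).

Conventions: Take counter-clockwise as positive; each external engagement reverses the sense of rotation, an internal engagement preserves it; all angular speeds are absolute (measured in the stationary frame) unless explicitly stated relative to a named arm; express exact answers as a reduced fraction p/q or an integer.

72/59

planetary set (13T centre, 23T on arm, 59T internal) — Willis relation
ring teeth: 13 + 2·23 = 59
13(ω_sun−ω_arm) = −59(ω_ring−ω_arm),  ω_sun = 0, ω_arm = 1
ω_ring = 1 − (13/59)(0−1) = 72/59
exact speed ratio = 72/59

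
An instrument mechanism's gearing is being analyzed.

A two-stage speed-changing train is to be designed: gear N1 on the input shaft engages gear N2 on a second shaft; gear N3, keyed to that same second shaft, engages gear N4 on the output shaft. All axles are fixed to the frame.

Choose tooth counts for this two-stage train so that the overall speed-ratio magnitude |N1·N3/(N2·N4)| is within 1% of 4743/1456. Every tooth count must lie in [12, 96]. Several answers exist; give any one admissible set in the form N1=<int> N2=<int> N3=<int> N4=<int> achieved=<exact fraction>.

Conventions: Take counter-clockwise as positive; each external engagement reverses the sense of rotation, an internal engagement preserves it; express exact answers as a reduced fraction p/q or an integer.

class = fixed-axis compound train [2-stage, 4743/1456 wanted]
target = 4743/1456 in lowest terms: an exact hit needs N1·N3 = k·4743 and N2·N4 = k·1456 for one integer k, every count in [12, 96]; additionally prefer no 1:1 stage (N1 ≠ N2, N3 ≠ N4)
k = 1: N1·N3 = 4743 = 51·93, N2·N4 = 1456 = 16·91
achieved = 51·93/(16·91) = 4743/1456; |achieved − target| = 0 ≤ 4743/145600 ✓

N1=51 N2=16 N3=93 N4=91 achieved=4743/1456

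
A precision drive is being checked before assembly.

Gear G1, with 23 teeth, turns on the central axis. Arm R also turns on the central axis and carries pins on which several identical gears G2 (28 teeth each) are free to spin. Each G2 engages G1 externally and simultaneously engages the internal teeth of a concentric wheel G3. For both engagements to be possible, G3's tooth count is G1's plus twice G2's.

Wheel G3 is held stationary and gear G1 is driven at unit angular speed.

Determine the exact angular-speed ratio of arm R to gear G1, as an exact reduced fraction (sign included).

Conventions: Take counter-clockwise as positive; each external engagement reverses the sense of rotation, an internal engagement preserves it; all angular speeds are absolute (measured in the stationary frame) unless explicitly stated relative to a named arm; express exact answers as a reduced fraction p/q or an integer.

23/102

topology: planetary set — G1 23T / G2 28T / G3 79T, arm = carrier (Willis)
ring teeth: 23 + 2·28 = 79
23(ω_sun−ω_arm) = −79(ω_ring−ω_arm),  ω_ring = 0, ω_sun = 1
23(1−ω_arm) = −79(0−ω_arm)  ⇒  102·ω_arm = 23  ⇒  ω_arm = 23/102
ω_out/ω_in = 23/102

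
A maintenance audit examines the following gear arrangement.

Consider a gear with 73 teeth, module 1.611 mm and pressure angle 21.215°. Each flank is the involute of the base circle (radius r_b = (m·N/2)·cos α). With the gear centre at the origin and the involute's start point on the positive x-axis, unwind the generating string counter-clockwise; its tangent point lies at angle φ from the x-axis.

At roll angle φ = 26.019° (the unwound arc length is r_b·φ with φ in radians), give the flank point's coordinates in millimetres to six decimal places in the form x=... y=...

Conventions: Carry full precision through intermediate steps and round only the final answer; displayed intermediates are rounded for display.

x=60.180582 y=1.676143

class = single-mesh tooth geometry [base-circle involute, m = 1.611, 73T]
pitch radius r_p = m·N/2 = 1.611·73/2 = 58.801500
base radius r_b = r_p·cos α = 58.801500·cos 21.215° = 54.816469
roll angle φ = 26.019° = 0.45411722 rad
x = r_b·(cos φ + φ·sin φ) = 60.180582
y = r_b·(sin φ − φ·cos φ) = 1.676143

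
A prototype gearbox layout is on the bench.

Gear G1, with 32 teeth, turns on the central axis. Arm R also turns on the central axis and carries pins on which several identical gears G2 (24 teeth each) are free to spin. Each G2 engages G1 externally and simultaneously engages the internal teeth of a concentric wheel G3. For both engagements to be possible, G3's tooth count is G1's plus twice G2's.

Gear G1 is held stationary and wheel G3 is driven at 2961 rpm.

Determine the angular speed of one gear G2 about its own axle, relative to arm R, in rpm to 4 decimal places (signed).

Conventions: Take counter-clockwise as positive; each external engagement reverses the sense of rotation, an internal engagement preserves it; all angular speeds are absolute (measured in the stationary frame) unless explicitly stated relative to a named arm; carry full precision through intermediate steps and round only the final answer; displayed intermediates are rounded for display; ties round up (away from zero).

recognized (axles ride arm R): planetary set, 32/24/80 teeth
normalise by the input: solve with ω_ring = 1, then scale by 2961 rpm
ring teeth: 32 + 2·24 = 80
32(ω_sun−ω_arm) = −80(ω_ring−ω_arm),  ω_sun = 0, ω_ring = 1
32(0−ω_arm) = −80(1−ω_arm)  ⇒  112·ω_arm = 80  ⇒  ω_arm = 5/7
sun–planet mesh: 32·(0−5/7) = −24·(ω_p−ω_arm)  ⇒  ω_p−ω_arm = 20/21
scale: ω_p−ω_arm = 20/21 × 2961 rpm = +2820.0000 rpm

+2820.0000 rpm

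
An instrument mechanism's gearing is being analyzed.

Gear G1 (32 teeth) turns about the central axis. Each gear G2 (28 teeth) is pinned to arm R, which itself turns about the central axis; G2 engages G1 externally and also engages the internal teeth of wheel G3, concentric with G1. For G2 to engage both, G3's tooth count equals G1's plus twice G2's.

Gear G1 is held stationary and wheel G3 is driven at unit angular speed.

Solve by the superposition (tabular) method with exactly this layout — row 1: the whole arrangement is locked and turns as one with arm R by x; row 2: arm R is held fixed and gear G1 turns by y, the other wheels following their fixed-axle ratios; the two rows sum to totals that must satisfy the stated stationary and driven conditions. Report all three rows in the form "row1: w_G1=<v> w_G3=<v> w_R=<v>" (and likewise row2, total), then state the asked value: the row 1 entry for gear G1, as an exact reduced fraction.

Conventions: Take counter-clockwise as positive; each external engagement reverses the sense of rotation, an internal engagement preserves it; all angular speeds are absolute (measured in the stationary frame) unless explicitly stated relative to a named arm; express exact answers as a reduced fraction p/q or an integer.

recognized (axles ride arm R): planetary set, 32/28/88 teeth
row 1: whole set turns with the arm by x
row 2 — arm fixed, fixed-axis ratios: sun y, ring −(32/88)·y, arm 0
boundary: total ω_sun = x + y = 0 and total ω_ring = x − (32/88)·y = 1  ⇒  y = -11/15, x = 11/15
row 2 ring = −(32/88)·(-11/15) = 4/15
totals (row 1 + row 2): sun 11/15 + (-11/15) = 0, ring 11/15 + 4/15 = 1, arm 11/15 + 0 = 11/15
asked cell (row1, sun) = 11/15

row1: w_G1=11/15 w_G3=11/15 w_R=11/15
row2: w_G1=-11/15 w_G3=4/15 w_R=0
total: w_G1=0 w_G3=1 w_R=11/15
asked value: 11/15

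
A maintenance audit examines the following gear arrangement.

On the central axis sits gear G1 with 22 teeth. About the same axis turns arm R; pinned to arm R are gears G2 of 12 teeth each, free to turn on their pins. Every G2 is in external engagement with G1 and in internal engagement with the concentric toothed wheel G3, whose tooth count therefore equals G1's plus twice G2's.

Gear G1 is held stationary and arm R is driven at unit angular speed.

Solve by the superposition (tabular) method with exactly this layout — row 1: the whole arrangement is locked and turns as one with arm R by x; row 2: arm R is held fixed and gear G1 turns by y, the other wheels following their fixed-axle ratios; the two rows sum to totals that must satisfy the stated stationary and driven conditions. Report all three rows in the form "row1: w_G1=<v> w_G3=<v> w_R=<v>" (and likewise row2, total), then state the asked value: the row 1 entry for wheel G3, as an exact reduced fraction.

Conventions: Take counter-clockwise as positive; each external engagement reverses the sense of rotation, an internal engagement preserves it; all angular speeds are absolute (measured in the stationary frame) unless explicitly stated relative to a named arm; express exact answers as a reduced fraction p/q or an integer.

recognized (axles ride arm R): planetary set, 22/12/46 teeth
superposition row 1 [locked train]: every member turns x
row 2 (arm held, sun turns y): ω_ring = −(22/46)·y, ω_arm = 0
boundary: total ω_sun = x + y = 0 and total ω_arm = x = 1  ⇒  y = -1, x = 1
row 2 ring = −(22/46)·(-1) = 11/23
totals (row 1 + row 2): sun 1 + (-1) = 0, ring 1 + 11/23 = 34/23, arm 1 + 0 = 1
asked cell (row1, ring) = 1

row1: w_G1=1 w_G3=1 w_R=1
row2: w_G1=-1 w_G3=11/23 w_R=0
total: w_G1=0 w_G3=34/23 w_R=1
asked value: 1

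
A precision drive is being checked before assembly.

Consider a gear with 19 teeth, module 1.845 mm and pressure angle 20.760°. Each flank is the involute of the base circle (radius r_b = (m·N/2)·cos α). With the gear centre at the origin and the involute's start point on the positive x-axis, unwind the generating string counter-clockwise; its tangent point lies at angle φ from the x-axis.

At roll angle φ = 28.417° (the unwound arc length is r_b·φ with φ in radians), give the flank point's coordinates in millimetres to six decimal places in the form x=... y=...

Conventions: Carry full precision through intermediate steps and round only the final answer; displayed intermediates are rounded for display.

single-mesh involute tooth geometry (19T wheel at module 1.845)
pitch radius r_p = m·N/2 = 1.845·19/2 = 17.527500
base radius r_b = r_p·cos α = 17.527500·cos 20.760° = 16.389498
roll angle φ = 28.417° = 0.49597021 rad
x = r_b·(cos φ + φ·sin φ) = 18.283015
y = r_b·(sin φ − φ·cos φ) = 0.650265

x=18.283015 y=0.650265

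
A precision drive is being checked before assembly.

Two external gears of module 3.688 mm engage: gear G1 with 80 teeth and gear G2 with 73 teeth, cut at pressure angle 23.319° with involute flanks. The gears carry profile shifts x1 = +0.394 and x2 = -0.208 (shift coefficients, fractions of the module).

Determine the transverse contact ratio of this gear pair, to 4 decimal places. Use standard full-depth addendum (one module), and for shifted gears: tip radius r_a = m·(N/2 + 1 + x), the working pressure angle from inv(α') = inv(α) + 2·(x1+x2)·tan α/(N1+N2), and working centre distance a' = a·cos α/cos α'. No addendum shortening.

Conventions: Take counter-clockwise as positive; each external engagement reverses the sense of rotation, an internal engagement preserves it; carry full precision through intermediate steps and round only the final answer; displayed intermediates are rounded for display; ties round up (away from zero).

class = single-mesh tooth geometry [involute pair 80T × 73T, m = 3.688]
base radii: r_b1 = 135.469853, r_b2 = 123.616241
tip radii: r_a1 = 152.661072, r_a2 = 137.532896
inv(α') = inv(23.319°) + 2·(+0.394-0.208)·tan α/(80+73) = 0.02511596  ⇒  α' = 23.63728°
a' = a·cos α / cos α' = 282.1320·cos 23.319°/cos 23.63728° = 282.813567
action lengths: √(r_a1²−r_b1²) = 70.379840, √(r_a2²−r_b2²) = 60.285342
base pitch p_b = π·m·cos α = 10.639777
CR = (70.379840 + 60.285342 − 282.813567·sin 23.63728°)/10.639777 = 1.623385
contact ratio ≈ 1.6234

1.6234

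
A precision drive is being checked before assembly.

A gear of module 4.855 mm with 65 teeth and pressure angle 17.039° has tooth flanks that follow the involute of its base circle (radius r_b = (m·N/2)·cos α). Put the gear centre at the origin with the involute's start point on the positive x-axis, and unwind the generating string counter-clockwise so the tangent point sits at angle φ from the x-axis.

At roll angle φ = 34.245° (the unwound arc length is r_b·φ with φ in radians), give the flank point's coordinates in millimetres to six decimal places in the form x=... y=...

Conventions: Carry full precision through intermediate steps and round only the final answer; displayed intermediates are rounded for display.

class = single-mesh tooth geometry [base-circle involute, m = 4.855, 65T]
pitch radius r_p = m·N/2 = 4.855·65/2 = 157.787500
base radius r_b = r_p·cos α = 157.787500·cos 17.039° = 150.861500
roll angle φ = 34.245° = 0.59768800 rad
x = r_b·(cos φ + φ·sin φ) = 175.448530
y = r_b·(sin φ − φ·cos φ) = 10.358251

x=175.448530 y=10.358251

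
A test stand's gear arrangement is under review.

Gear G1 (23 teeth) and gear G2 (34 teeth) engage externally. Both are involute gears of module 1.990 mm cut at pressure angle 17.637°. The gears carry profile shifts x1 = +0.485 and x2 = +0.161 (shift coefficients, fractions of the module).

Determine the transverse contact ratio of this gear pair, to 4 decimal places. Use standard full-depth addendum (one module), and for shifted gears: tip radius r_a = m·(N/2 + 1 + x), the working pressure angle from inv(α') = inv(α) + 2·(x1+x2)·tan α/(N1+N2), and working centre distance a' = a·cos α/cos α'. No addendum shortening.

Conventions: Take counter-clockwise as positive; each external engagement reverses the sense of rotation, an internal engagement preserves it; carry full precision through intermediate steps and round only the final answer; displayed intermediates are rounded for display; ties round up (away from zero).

topology: single-mesh involute geometry — m = 1.990, 23T/34T pair
base radii: r_b1 = 21.809295, r_b2 = 32.239828
tip radii: r_a1 = 25.840150, r_a2 = 36.140390
inv(α') = inv(17.637°) + 2·(+0.485+0.161)·tan α/(23+34) = 0.01731227  ⇒  α' = 20.98731°
a' = a·cos α / cos α' = 56.7150·cos 17.637°/cos 20.98731° = 57.889526
action lengths: √(r_a1²−r_b1²) = 13.858860, √(r_a2²−r_b2²) = 16.331604
base pitch p_b = π·m·cos α = 5.957906
CR = (13.858860 + 16.331604 − 57.889526·sin 20.98731°)/5.957906 = 1.587250
contact ratio ≈ 1.5872

1.5872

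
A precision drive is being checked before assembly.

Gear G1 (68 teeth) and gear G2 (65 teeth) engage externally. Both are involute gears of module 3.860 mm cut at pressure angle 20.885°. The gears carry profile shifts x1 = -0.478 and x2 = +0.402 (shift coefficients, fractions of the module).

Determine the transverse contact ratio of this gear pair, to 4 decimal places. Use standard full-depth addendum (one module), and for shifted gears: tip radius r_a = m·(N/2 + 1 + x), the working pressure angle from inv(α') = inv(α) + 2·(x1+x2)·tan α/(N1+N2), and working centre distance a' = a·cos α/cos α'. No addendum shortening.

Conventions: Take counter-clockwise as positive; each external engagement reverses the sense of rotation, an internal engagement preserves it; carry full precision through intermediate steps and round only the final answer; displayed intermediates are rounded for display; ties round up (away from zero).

single-mesh involute tooth geometry (68T engaging 65T at module 3.860)
base radii: r_b1 = 122.617248, r_b2 = 117.207664
tip radii: r_a1 = 133.254920, r_a2 = 130.861720
inv(α') = inv(20.885°) + 2·(-0.478+0.402)·tan α/(68+65) = 0.01661484  ⇒  α' = 20.71182°
a' = a·cos α / cos α' = 256.6900·cos 20.885°/cos 20.71182° = 256.395475
action lengths: √(r_a1²−r_b1²) = 52.171680, √(r_a2²−r_b2²) = 58.199256
base pitch p_b = π·m·cos α = 11.329807
CR = (52.171680 + 58.199256 − 256.395475·sin 20.71182°)/11.329807 = 1.738079
contact ratio ≈ 1.7381

1.7381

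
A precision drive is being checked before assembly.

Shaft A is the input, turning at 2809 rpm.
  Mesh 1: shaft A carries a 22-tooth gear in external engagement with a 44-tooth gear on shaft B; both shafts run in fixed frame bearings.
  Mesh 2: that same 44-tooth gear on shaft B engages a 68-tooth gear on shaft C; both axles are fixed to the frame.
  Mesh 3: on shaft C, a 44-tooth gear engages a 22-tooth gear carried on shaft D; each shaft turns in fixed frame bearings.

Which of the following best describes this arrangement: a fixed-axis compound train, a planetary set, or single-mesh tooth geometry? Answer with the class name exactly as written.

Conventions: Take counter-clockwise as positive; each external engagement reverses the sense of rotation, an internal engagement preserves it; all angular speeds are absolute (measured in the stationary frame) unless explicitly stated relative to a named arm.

topology: fixed-axis compound train — 3 meshes, A→D
classification: fixed-axis compound train

fixed-axis compound train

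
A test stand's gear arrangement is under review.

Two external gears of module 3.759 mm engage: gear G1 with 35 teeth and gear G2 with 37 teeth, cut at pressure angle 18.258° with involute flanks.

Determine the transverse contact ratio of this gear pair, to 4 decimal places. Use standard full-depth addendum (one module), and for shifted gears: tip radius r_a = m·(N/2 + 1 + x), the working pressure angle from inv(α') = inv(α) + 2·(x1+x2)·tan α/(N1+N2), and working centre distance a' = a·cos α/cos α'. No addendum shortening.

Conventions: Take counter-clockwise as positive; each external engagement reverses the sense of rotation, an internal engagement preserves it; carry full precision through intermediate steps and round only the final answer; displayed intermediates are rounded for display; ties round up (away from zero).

1.7799

single-mesh involute tooth geometry (35T engaging 37T at module 3.759)
base radii: r_b1 = 62.470706, r_b2 = 66.040460
tip radii: r_a1 = 69.541500, r_a2 = 73.300500
no profile shift: α' = α, a' = a
action lengths: √(r_a1²−r_b1²) = 30.552105, √(r_a2²−r_b2²) = 31.805988
base pitch p_b = π·m·cos α = 11.214715
CR = (30.552105 + 31.805988 − 135.324000·sin 18.25800°)/11.214715 = 1.779945
contact ratio ≈ 1.7799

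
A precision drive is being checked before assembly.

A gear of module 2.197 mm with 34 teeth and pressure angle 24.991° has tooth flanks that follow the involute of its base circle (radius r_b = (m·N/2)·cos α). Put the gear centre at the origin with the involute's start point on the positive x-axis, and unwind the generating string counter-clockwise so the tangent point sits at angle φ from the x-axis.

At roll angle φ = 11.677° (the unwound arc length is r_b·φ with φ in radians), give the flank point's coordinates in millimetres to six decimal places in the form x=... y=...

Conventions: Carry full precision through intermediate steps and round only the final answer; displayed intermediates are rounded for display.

x=34.547915 y=0.095123

topology: single-mesh involute geometry — m = 2.197, N = 34
pitch radius r_p = m·N/2 = 2.197·34/2 = 37.349000
base radius r_b = r_p·cos α = 37.349000·cos 24.991° = 33.852169
roll angle φ = 11.677° = 0.20380210 rad
x = r_b·(cos φ + φ·sin φ) = 34.547915
y = r_b·(sin φ − φ·cos φ) = 0.095123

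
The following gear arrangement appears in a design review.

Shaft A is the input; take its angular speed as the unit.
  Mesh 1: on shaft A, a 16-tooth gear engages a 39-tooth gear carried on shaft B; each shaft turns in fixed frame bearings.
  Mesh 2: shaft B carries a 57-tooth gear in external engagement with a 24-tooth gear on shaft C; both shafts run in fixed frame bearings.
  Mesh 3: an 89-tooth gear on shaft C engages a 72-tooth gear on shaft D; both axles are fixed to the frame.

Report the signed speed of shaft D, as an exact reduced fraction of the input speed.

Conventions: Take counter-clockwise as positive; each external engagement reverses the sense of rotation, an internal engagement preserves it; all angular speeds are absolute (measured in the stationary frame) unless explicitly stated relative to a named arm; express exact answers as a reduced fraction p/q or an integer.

3-mesh fixed-axis compound train (all bearings frame-fixed)
mesh 1 [16T→39T]: |ω|/ω_in = 1×16/39 = 16/39, sense flips to −
mesh 2 [57T→24T]: |ω|/ω_in = (16/39)×57/24 = 38/39, sense flips to +
mesh 3 [89T→72T]: |ω|/ω_in = (38/39)×89/72 = 1691/1404, sense flips to −
signed output speed (× input speed) = -1691/1404

-1691/1404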